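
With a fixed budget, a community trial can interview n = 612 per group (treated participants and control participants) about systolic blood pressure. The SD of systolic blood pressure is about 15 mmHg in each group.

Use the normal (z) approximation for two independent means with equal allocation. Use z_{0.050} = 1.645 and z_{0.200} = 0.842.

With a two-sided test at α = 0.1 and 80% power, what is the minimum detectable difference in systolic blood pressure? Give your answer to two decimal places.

Minimum detectable difference ≈ 2.13 mmHg

δ = (z_{α/2} + z_β) · √((σ₁²+σ₂²)/n)
  = (1.645 + 0.842) · √(450/612)
  = 2.487 · √0.73529
  = 2.487 · 0.8575
  = 2.1326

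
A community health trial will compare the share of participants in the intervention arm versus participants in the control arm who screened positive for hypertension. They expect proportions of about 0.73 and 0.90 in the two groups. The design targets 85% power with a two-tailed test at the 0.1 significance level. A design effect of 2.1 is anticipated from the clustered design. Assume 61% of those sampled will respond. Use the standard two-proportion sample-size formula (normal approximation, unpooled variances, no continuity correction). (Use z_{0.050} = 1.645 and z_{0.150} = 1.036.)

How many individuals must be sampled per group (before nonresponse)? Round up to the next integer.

n = (z_{α/2} + z_β)² · [p₁(1−p₁) + p₂(1−p₂)] / (p₁ − p₂)²
  = (1.645 + 1.036)² · (0.73·0.27 + 0.90·0.10) / (-0.17)²
  = (2.681)² · (0.1971 + 0.0900) / 0.0289
  = 7.1878 · 0.2871 / 0.0289
  = 71.41
Design effect: 2.1 × 71.41 = 149.95.
Adjust for 61% response: 149.95 / 0.61 = 245.82.
Round up → n = 246 per group.

n = 246 per group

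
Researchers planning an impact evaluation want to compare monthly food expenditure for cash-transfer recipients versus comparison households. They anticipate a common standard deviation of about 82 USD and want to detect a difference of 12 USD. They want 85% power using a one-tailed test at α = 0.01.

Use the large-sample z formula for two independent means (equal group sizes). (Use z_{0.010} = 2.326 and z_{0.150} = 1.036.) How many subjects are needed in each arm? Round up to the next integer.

n = (z_α + z_β)² · (σ₁² + σ₂²) / δ²
  = (2.326 + 1.036)² · (2·82² = 13448) / 12²
  = 11.3030 · 13448 / 144
  = 1055.58
Round up → n = 1056 per group.

n = 1056 per group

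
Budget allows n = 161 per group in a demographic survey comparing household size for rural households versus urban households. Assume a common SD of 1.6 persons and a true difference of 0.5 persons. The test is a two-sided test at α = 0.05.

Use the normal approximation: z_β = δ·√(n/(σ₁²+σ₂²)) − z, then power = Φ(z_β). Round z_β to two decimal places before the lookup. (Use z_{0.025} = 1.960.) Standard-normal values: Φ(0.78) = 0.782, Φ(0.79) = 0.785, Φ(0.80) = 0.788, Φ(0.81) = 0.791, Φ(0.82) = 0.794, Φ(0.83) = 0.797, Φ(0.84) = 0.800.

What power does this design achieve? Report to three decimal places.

Power ≈ 0.800

z_β = δ·√(n/(σ₁²+σ₂²)) − z_{α/2}
    = 0.5 · √(161/5.12) − 1.960
    = 0.5 · 5.60761 − 1.960
    = 2.8038 − 1.960 = 0.8438 → 0.84
Power = Φ(0.84) = 0.800.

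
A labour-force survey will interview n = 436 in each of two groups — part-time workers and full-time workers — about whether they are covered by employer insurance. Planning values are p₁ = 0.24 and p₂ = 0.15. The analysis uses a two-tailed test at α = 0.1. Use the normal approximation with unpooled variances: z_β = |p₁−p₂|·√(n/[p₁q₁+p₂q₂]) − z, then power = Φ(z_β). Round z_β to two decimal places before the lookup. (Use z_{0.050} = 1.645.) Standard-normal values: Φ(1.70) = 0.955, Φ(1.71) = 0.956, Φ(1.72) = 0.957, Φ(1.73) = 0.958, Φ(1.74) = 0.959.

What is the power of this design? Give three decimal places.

z_β = |p₁−p₂|·√(n/[p₁q₁+p₂q₂]) − z_{α/2}
    = 0.09 · √(436/0.3099) − 1.645
    = 0.09 · 37.5087 − 1.645
    = 3.3758 − 1.645 = 1.7308 → 1.73
Power = Φ(1.73) = 0.958.

Power ≈ 0.958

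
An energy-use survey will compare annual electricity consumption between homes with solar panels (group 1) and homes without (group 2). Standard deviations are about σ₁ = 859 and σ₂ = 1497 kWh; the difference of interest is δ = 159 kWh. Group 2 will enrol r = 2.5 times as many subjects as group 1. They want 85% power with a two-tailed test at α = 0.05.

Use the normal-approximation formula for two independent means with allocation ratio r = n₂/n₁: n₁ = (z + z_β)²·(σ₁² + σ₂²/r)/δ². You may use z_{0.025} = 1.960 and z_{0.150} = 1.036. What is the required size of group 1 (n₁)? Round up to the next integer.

n₁ = 581

n₁ = (z_{α/2} + z_β)² · (σ₁² + σ₂²/r) / δ²
   = (1.960 + 1.036)² · (859² + 1497²/2.5) / 159²
   = 8.9760 · (737881 + 896403.6) / 25281
   = 8.9760 · 1634284.6 / 25281
   = 580.25
Round up → n₁ = 581; n₂ = r·n₁ = 2.5 × 581 = 1453.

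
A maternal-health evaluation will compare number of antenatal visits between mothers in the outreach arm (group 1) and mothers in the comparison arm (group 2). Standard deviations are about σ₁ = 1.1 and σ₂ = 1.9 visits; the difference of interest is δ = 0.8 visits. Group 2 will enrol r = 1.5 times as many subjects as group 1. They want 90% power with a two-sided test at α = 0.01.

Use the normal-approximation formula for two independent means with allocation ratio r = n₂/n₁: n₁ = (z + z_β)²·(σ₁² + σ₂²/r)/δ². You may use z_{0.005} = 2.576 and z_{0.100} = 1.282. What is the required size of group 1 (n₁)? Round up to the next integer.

n₁ = (z_{α/2} + z_β)² · (σ₁² + σ₂²/r) / δ²
   = (2.576 + 1.282)² · (1.1² + 1.9²/1.5) / 0.8²
   = 14.8842 · (1.21 + 2.4067) / 0.64
   = 14.8842 · 3.6167 / 0.64
   = 84.11
Round up → n₁ = 85; n₂ = r·n₁ = 1.5 × 85 = 128.

n₁ = 85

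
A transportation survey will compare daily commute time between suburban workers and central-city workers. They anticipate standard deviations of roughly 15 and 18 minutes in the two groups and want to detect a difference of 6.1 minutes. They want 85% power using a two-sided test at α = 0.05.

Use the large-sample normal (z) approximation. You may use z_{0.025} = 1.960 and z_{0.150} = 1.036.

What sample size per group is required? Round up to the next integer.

n = 133 per group

n = (z_{α/2} + z_β)² · (σ₁² + σ₂²) / δ²
  = (1.960 + 1.036)² · (15² + 18² = 549) / 6.1²
  = 8.9760 · 549 / 37.21
  = 132.43
Round up → n = 133 per group.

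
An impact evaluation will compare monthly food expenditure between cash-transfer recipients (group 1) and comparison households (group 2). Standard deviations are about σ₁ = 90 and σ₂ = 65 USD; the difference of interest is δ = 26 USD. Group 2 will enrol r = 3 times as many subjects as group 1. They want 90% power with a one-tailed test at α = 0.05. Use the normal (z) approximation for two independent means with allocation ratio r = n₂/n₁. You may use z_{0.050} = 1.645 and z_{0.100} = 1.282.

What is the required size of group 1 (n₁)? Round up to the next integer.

n₁ = 121

n₁ = (z_α + z_β)² · (σ₁² + σ₂²/r) / δ²
   = (1.645 + 1.282)² · (90² + 65²/3) / 26²
   = 8.5673 · (8100 + 1408.3) / 676
   = 8.5673 · 9508.3 / 676
   = 120.50
Round up → n₁ = 121; n₂ = r·n₁ = 3 × 121 = 363.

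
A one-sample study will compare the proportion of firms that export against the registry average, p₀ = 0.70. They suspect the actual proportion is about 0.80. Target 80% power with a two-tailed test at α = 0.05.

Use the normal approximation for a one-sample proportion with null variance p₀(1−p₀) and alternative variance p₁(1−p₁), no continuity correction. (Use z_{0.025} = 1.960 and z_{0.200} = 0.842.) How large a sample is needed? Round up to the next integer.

n = 153

n = [z_{α/2}·√(p₀q₀) + z_β·√(p₁q₁)]² / (p₁ − p₀)²
  = [1.960·√(0.70·0.30) + 0.842·√(0.80·0.20)]² / (0.10)²
  = [1.960·0.4583 + 0.842·0.4000]² / 0.0100
  = [1.2350]² / 0.0100
  = 152.52
Round up → n = 153.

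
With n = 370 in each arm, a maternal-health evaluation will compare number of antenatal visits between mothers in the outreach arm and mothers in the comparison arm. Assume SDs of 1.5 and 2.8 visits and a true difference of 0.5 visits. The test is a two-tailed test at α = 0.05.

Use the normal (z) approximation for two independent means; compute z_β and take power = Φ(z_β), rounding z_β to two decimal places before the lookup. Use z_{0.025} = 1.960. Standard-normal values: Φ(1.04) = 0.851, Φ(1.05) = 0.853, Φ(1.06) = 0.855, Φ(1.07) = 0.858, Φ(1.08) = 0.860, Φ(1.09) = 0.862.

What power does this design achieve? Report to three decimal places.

Power ≈ 0.858

z_β = δ·√(n/(σ₁²+σ₂²)) − z_{α/2}
    = 0.5 · √(370/10.09) − 1.960
    = 0.5 · 6.05557 − 1.960
    = 3.0278 − 1.960 = 1.0678 → 1.07
Power = Φ(1.07) = 0.858.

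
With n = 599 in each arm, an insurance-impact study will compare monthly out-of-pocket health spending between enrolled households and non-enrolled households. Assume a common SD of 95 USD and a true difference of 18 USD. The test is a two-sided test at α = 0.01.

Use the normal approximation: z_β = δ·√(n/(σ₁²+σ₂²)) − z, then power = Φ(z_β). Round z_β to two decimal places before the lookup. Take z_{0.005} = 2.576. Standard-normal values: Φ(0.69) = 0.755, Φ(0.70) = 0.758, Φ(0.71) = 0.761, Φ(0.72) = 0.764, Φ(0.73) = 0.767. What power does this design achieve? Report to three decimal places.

z_β = δ·√(n/(σ₁²+σ₂²)) − z_{α/2}
    = 18 · √(599/18050) − 2.576
    = 18 · 0.18217 − 2.576
    = 3.2790 − 2.576 = 0.7030 → 0.70
Power = Φ(0.70) = 0.758.

Power ≈ 0.758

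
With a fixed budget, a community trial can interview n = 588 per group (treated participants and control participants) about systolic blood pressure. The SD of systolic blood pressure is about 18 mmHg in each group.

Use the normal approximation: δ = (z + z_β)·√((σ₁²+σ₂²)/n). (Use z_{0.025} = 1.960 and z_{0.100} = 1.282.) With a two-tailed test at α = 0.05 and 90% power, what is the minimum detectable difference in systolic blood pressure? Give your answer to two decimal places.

Minimum detectable difference ≈ 3.40 mmHg

δ = (z_{α/2} + z_β) · √((σ₁²+σ₂²)/n)
  = (1.960 + 1.282) · √(648/588)
  = 3.242 · √1.102
  = 3.242 · 1.0498
  = 3.4034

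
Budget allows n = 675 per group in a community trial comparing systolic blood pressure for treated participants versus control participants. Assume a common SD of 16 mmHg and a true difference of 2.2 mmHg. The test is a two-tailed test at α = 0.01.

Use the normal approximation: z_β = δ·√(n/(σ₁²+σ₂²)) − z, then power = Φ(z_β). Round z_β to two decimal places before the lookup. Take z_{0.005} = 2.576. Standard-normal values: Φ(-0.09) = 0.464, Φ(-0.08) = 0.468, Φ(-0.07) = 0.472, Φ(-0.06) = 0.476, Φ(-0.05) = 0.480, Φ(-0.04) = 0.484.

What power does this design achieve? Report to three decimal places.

z_β = δ·√(n/(σ₁²+σ₂²)) − z_{α/2}
    = 2.2 · √(675/512) − 2.576
    = 2.2 · 1.14820 − 2.576
    = 2.5260 − 2.576 = -0.0500 → -0.05
Power = Φ(-0.05) = 0.480.

Power ≈ 0.480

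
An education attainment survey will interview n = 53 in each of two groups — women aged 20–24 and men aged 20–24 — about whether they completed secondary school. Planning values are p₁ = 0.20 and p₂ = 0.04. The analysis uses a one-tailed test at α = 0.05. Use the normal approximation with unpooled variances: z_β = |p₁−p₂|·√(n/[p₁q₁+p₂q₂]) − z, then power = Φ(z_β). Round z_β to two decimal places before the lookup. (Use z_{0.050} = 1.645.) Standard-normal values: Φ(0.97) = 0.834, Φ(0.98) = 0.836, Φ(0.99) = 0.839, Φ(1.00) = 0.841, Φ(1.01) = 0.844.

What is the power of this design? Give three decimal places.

z_β = |p₁−p₂|·√(n/[p₁q₁+p₂q₂]) − z_α
    = 0.16 · √(53/0.1984) − 1.645
    = 0.16 · 16.3443 − 1.645
    = 2.6151 − 1.645 = 0.9701 → 0.97
Power = Φ(0.97) = 0.834.

Power ≈ 0.834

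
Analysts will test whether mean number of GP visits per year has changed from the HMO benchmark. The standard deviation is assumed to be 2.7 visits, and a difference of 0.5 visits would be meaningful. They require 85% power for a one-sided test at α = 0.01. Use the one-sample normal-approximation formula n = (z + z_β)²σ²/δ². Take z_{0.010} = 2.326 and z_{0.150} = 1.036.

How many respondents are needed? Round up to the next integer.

n = 330

n = (z_α + z_β)² · σ² / δ²
  = (2.326 + 1.036)² · 2.7² / 0.5²
  = 11.3030 · 7.29 / 0.25
  = 329.60
Round up → n = 330.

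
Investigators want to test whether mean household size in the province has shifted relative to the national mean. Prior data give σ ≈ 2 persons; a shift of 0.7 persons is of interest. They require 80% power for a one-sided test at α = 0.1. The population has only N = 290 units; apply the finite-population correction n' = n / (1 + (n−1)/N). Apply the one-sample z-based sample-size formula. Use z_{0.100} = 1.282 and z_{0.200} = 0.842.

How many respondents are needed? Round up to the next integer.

n = 33

n = (z_α + z_β)² · σ² / δ²
  = (1.282 + 0.842)² · 2² / 0.7²
  = 4.5114 · 4 / 0.49
  = 36.83
Finite-population correction (N = 290): 36.83 / (1 + (36.83 − 1)/290) = 32.78.
Round up → n = 33.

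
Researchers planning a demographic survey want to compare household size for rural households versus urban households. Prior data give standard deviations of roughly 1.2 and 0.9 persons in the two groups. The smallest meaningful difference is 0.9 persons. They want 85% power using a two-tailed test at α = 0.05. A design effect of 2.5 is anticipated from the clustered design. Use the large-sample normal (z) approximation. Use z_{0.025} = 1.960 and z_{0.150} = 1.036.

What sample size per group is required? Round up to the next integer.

n = (z_{α/2} + z_β)² · (σ₁² + σ₂²) / δ²
  = (1.960 + 1.036)² · (1.2² + 0.9² = 2.25) / 0.9²
  = 8.9760 · 2.25 / 0.81
  = 24.93
Design effect: 2.5 × 24.93 = 62.33.
Round up → n = 63 per group.

n = 63 per group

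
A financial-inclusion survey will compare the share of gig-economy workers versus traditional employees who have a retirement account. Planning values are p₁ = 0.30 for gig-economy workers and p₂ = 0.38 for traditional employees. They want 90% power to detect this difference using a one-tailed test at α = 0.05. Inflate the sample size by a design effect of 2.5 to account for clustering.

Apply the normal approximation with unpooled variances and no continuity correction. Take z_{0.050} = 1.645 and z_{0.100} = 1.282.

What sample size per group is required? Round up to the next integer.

n = (z_α + z_β)² · [p₁(1−p₁) + p₂(1−p₂)] / (p₁ − p₂)²
  = (1.645 + 1.282)² · (0.30·0.70 + 0.38·0.62) / (-0.08)²
  = (2.927)² · (0.2100 + 0.2356) / 0.0064
  = 8.5673 · 0.4456 / 0.0064
  = 596.50
Design effect: 2.5 × 596.50 = 1491.25.
Round up → n = 1492 per group.

n = 1492 per group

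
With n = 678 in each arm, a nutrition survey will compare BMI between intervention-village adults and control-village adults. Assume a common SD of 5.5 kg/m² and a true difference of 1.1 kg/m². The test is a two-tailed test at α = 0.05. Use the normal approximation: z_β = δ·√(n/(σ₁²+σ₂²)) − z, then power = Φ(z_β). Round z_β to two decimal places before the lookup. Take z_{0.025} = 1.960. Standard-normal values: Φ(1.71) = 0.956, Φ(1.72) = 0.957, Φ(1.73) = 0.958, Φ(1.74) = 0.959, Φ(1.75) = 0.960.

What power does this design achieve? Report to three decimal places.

Power ≈ 0.957

z_β = δ·√(n/(σ₁²+σ₂²)) − z_{α/2}
    = 1.1 · √(678/60.5) − 1.960
    = 1.1 · 3.34763 − 1.960
    = 3.6824 − 1.960 = 1.7224 → 1.72
Power = Φ(1.72) = 0.957.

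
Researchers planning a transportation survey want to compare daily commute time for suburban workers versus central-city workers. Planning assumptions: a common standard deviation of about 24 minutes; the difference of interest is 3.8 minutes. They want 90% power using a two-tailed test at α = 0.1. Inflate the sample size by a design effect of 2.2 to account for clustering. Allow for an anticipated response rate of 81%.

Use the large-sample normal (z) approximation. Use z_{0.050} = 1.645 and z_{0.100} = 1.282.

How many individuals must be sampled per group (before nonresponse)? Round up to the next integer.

n = 1857 per group

n = (z_{α/2} + z_β)² · (σ₁² + σ₂²) / δ²
  = (1.645 + 1.282)² · (2·24² = 1152) / 3.8²
  = 8.5673 · 1152 / 14.44
  = 683.49
Design effect: 2.2 × 683.49 = 1503.67.
Adjust for 81% response: 1503.67 / 0.81 = 1856.39.
Round up → n = 1857 per group.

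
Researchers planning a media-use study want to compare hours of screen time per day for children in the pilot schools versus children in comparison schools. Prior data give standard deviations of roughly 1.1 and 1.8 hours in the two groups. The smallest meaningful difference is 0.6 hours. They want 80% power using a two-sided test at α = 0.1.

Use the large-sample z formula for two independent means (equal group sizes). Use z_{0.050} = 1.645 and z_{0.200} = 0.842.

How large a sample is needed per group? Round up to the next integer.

n = 77 per group

n = (z_{α/2} + z_β)² · (σ₁² + σ₂²) / δ²
  = (1.645 + 0.842)² · (1.1² + 1.8² = 4.45) / 0.6²
  = 6.1852 · 4.45 / 0.36
  = 76.46
Round up → n = 77 per group.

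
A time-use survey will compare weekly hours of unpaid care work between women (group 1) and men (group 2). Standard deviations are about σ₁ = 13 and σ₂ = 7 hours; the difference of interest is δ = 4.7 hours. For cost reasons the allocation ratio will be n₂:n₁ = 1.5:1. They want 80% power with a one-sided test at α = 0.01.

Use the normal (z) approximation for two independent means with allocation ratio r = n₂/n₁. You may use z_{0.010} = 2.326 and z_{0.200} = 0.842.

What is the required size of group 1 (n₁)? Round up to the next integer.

n₁ = 92

n₁ = (z_α + z_β)² · (σ₁² + σ₂²/r) / δ²
   = (2.326 + 0.842)² · (13² + 7²/1.5) / 4.7²
   = 10.0362 · (169 + 32.6667) / 22.09
   = 10.0362 · 201.6667 / 22.09
   = 91.62
Round up → n₁ = 92; n₂ = r·n₁ = 1.5 × 92 = 138.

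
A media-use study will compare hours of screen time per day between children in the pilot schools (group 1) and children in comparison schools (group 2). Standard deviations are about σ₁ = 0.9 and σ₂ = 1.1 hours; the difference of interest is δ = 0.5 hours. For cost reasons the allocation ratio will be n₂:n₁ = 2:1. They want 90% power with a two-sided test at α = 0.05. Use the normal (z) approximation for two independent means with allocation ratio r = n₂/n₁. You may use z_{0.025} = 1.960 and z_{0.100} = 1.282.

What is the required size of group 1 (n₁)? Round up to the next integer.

n₁ = 60

n₁ = (z_{α/2} + z_β)² · (σ₁² + σ₂²/r) / δ²
   = (1.960 + 1.282)² · (0.9² + 1.1²/2) / 0.5²
   = 10.5106 · (0.81 + 0.605) / 0.25
   = 10.5106 · 1.415 / 0.25
   = 59.49
Round up → n₁ = 60; n₂ = r·n₁ = 2 × 60 = 120.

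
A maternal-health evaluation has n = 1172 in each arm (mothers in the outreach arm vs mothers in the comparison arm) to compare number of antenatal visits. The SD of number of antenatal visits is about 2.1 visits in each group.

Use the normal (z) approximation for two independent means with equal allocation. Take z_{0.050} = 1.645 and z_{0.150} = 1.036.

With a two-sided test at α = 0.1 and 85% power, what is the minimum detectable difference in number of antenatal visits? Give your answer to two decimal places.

Minimum detectable difference ≈ 0.23 visits

δ = (z_{α/2} + z_β) · √((σ₁²+σ₂²)/n)
  = (1.645 + 1.036) · √(8.82/1172)
  = 2.681 · √0.00753
  = 2.681 · 0.0868
  = 0.2326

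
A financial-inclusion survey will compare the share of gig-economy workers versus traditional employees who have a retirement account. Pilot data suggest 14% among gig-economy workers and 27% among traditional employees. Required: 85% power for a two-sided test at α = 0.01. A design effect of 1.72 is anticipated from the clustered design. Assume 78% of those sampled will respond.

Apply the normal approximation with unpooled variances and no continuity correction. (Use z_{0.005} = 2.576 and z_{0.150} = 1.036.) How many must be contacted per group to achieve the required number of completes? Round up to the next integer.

n = 541 per group

n = (z_{α/2} + z_β)² · [p₁(1−p₁) + p₂(1−p₂)] / (p₁ − p₂)²
  = (2.576 + 1.036)² · (0.14·0.86 + 0.27·0.73) / (-0.13)²
  = (3.612)² · (0.1204 + 0.1971) / 0.0169
  = 13.0465 · 0.3175 / 0.0169
  = 245.11
Design effect: 1.72 × 245.11 = 421.58.
Adjust for 78% response: 421.58 / 0.78 = 540.49.
Round up → n = 541 per group.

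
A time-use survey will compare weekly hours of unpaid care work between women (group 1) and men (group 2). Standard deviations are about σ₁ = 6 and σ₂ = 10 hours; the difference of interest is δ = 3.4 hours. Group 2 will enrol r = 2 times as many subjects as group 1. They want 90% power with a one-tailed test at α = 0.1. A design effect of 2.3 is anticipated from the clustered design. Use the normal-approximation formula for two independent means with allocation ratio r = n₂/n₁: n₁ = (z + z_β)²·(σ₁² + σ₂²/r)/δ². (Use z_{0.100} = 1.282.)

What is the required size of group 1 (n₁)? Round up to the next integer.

n₁ = 113

n₁ = (z_α + z_β)² · (σ₁² + σ₂²/r) / δ²
   = (1.282 + 1.282)² · (6² + 10²/2) / 3.4²
   = 6.5741 · (36 + 50) / 11.56
   = 6.5741 · 86 / 11.56
   = 48.91
Design effect: 2.3 × 48.91 = 112.49.
Round up → n₁ = 113; n₂ = r·n₁ = 2 × 113 = 226.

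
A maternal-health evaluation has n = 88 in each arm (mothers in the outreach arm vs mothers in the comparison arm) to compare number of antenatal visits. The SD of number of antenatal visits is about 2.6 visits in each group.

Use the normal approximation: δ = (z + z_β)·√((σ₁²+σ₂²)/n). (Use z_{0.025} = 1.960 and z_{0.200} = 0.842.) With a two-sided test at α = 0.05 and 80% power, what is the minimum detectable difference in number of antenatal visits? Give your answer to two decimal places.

Minimum detectable difference ≈ 1.10 visits

δ = (z_{α/2} + z_β) · √((σ₁²+σ₂²)/n)
  = (1.960 + 0.842) · √(13.52/88)
  = 2.802 · √0.15364
  = 2.802 · 0.3920
  = 1.0983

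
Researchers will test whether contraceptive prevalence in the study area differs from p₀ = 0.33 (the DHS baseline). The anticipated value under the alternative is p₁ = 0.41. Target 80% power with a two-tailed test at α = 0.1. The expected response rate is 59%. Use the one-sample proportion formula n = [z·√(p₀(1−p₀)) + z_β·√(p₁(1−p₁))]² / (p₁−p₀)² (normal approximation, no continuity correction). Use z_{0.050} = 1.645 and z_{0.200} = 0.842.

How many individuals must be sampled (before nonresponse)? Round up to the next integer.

n = [z_{α/2}·√(p₀q₀) + z_β·√(p₁q₁)]² / (p₁ − p₀)²
  = [1.645·√(0.33·0.67) + 0.842·√(0.41·0.59)]² / (0.08)²
  = [1.645·0.4702 + 0.842·0.4918]² / 0.0064
  = [1.1876]² / 0.0064
  = 220.38
Adjust for 59% response: 220.38 / 0.59 = 373.53.
Round up → n = 374.

n = 374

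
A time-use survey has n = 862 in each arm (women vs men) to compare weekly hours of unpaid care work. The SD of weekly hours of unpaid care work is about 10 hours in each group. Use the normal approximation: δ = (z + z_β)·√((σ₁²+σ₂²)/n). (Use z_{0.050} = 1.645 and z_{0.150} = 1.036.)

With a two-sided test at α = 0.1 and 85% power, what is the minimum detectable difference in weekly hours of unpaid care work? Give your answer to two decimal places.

δ = (z_{α/2} + z_β) · √((σ₁²+σ₂²)/n)
  = (1.645 + 1.036) · √(200/862)
  = 2.681 · √0.23202
  = 2.681 · 0.4817
  = 1.2914

Minimum detectable difference ≈ 1.29 hours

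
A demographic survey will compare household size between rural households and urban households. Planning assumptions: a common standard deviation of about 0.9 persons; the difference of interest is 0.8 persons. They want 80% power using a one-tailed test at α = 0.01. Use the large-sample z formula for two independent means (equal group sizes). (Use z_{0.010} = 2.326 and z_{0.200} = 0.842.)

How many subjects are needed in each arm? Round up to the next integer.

n = (z_α + z_β)² · (σ₁² + σ₂²) / δ²
  = (2.326 + 0.842)² · (2·0.9² = 1.62) / 0.8²
  = 10.0362 · 1.62 / 0.64
  = 25.40
Round up → n = 26 per group.

n = 26 per group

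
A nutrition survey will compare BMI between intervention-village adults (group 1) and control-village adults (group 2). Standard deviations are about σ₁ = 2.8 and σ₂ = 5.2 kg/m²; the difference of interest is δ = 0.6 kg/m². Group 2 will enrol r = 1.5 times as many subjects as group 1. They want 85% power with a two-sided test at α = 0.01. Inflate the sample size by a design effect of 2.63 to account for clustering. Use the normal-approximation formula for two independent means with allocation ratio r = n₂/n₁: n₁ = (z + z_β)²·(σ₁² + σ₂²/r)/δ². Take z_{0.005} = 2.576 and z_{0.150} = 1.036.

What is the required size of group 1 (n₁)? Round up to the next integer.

n₁ = (z_{α/2} + z_β)² · (σ₁² + σ₂²/r) / δ²
   = (2.576 + 1.036)² · (2.8² + 5.2²/1.5) / 0.6²
   = 13.0465 · (7.84 + 18.0267) / 0.36
   = 13.0465 · 25.8667 / 0.36
   = 937.42
Design effect: 2.63 × 937.42 = 2465.41.
Round up → n₁ = 2466; n₂ = r·n₁ = 1.5 × 2466 = 3699.

n₁ = 2466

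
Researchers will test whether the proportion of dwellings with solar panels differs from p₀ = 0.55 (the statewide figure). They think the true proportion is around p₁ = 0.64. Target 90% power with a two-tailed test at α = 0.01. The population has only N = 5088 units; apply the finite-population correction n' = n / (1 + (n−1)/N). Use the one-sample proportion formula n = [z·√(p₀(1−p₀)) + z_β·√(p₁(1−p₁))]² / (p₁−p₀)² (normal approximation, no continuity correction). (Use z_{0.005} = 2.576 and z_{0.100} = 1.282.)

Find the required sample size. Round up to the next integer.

n = 409

n = [z_{α/2}·√(p₀q₀) + z_β·√(p₁q₁)]² / (p₁ − p₀)²
  = [2.576·√(0.55·0.45) + 1.282·√(0.64·0.36)]² / (0.09)²
  = [2.576·0.4975 + 1.282·0.4800]² / 0.0081
  = [1.8969]² / 0.0081
  = 444.23
Finite-population correction (N = 5088): 444.23 / (1 + (444.23 − 1)/5088) = 408.63.
Round up → n = 409.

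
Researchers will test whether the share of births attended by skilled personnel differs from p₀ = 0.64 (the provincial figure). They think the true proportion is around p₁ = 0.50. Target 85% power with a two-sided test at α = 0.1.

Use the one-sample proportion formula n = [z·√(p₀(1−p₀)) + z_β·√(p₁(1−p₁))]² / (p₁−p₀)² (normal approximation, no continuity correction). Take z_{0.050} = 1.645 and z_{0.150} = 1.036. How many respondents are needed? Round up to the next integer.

n = [z_{α/2}·√(p₀q₀) + z_β·√(p₁q₁)]² / (p₁ − p₀)²
  = [1.645·√(0.64·0.36) + 1.036·√(0.50·0.50)]² / (-0.14)²
  = [1.645·0.4800 + 1.036·0.5000]² / 0.0196
  = [1.3076]² / 0.0196
  = 87.24
Round up → n = 88.

n = 88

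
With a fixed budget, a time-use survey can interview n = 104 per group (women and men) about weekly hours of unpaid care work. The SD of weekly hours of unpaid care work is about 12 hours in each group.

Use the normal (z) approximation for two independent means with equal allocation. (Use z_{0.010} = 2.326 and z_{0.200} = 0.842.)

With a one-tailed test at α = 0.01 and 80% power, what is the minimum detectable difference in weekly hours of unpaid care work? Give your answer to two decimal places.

δ = (z_α + z_β) · √((σ₁²+σ₂²)/n)
  = (2.326 + 0.842) · √(288/104)
  = 3.168 · √2.7692
  = 3.168 · 1.6641
  = 5.2719

Minimum detectable difference ≈ 5.27 hours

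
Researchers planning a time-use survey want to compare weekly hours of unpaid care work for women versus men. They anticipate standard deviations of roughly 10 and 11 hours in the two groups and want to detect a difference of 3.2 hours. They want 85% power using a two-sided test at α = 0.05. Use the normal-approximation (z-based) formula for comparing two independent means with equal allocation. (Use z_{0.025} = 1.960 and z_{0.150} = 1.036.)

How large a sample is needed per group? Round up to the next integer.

n = 194 per group

n = (z_{α/2} + z_β)² · (σ₁² + σ₂²) / δ²
  = (1.960 + 1.036)² · (10² + 11² = 221) / 3.2²
  = 8.9760 · 221 / 10.24
  = 193.72
Round up → n = 194 per group.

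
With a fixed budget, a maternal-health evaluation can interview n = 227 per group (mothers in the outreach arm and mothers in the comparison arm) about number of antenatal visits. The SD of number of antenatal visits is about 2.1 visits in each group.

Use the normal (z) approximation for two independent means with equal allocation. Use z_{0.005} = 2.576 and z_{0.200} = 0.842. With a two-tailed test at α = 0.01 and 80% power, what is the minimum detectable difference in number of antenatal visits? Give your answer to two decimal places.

δ = (z_{α/2} + z_β) · √((σ₁²+σ₂²)/n)
  = (2.576 + 0.842) · √(8.82/227)
  = 3.418 · √0.03885
  = 3.418 · 0.1971
  = 0.6737

Minimum detectable difference ≈ 0.67 visits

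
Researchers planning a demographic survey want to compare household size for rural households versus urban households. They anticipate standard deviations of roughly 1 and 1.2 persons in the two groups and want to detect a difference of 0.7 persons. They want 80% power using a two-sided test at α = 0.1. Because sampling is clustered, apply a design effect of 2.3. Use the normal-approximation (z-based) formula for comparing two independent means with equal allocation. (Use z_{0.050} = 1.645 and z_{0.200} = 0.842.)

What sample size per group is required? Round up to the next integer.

n = 71 per group

n = (z_{α/2} + z_β)² · (σ₁² + σ₂²) / δ²
  = (1.645 + 0.842)² · (1² + 1.2² = 2.44) / 0.7²
  = 6.1852 · 2.44 / 0.49
  = 30.80
Design effect: 2.3 × 30.80 = 70.84.
Round up → n = 71 per group.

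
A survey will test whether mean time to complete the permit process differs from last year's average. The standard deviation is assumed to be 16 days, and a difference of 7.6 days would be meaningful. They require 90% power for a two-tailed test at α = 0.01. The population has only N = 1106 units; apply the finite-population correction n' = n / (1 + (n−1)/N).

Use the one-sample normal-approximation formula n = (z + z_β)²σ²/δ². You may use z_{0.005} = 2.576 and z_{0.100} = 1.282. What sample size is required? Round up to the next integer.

n = (z_{α/2} + z_β)² · σ² / δ²
  = (2.576 + 1.282)² · 16² / 7.6²
  = 14.8842 · 256 / 57.76
  = 65.97
Finite-population correction (N = 1106): 65.97 / (1 + (65.97 − 1)/1106) = 62.31.
Round up → n = 63.

n = 63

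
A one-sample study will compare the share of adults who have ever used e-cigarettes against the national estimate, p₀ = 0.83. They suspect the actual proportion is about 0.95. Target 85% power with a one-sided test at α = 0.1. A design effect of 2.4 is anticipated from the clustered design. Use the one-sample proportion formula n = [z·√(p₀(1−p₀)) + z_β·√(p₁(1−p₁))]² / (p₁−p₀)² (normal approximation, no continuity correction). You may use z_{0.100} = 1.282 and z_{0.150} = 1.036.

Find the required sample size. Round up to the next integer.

n = 84

n = [z_α·√(p₀q₀) + z_β·√(p₁q₁)]² / (p₁ − p₀)²
  = [1.282·√(0.83·0.17) + 1.036·√(0.95·0.05)]² / (0.12)²
  = [1.282·0.3756 + 1.036·0.2179]² / 0.0144
  = [0.7074]² / 0.0144
  = 34.75
Design effect: 2.4 × 34.75 = 83.39.
Round up → n = 84.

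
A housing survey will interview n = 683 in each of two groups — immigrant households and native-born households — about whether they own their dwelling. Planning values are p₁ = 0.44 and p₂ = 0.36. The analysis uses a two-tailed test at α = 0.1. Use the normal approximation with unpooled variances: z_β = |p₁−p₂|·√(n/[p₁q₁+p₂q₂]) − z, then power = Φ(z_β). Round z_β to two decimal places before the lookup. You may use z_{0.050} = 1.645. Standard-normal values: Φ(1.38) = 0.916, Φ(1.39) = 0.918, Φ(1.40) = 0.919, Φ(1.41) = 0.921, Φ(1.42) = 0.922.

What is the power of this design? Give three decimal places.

z_β = |p₁−p₂|·√(n/[p₁q₁+p₂q₂]) − z_{α/2}
    = 0.08 · √(683/0.4768) − 1.645
    = 0.08 · 37.8479 − 1.645
    = 3.0278 − 1.645 = 1.3828 → 1.38
Power = Φ(1.38) = 0.916.

Power ≈ 0.916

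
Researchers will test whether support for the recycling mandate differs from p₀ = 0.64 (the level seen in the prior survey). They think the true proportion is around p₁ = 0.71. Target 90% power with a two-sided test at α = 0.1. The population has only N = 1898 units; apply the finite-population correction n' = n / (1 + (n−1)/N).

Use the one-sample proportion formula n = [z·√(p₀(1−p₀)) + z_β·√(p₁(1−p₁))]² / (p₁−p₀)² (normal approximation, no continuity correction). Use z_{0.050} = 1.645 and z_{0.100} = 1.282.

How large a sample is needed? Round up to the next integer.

n = [z_{α/2}·√(p₀q₀) + z_β·√(p₁q₁)]² / (p₁ − p₀)²
  = [1.645·√(0.64·0.36) + 1.282·√(0.71·0.29)]² / (0.07)²
  = [1.645·0.4800 + 1.282·0.4538]² / 0.0049
  = [1.3713]² / 0.0049
  = 383.78
Finite-population correction (N = 1898): 383.78 / (1 + (383.78 − 1)/1898) = 319.37.
Round up → n = 320.

n = 320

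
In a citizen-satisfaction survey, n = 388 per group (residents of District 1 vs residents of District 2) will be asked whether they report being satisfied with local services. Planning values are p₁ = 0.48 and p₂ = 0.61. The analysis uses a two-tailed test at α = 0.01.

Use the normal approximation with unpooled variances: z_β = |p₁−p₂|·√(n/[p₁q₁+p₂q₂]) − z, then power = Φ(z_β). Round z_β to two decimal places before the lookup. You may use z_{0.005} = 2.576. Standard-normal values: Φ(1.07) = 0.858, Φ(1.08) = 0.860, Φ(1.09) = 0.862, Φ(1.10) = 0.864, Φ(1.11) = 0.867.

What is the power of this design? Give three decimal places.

Power ≈ 0.862

z_β = |p₁−p₂|·√(n/[p₁q₁+p₂q₂]) − z_{α/2}
    = 0.13 · √(388/0.4875) − 2.576
    = 0.13 · 28.2117 − 2.576
    = 3.6675 − 2.576 = 1.0915 → 1.09
Power = Φ(1.09) = 0.862.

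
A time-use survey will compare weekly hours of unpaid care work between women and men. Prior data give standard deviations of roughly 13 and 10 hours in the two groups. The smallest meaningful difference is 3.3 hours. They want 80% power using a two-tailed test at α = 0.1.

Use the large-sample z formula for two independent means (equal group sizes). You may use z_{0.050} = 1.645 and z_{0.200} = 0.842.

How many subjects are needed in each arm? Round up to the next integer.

n = (z_{α/2} + z_β)² · (σ₁² + σ₂²) / δ²
  = (1.645 + 0.842)² · (13² + 10² = 269) / 3.3²
  = 6.1852 · 269 / 10.89
  = 152.78
Round up → n = 153 per group.

n = 153 per group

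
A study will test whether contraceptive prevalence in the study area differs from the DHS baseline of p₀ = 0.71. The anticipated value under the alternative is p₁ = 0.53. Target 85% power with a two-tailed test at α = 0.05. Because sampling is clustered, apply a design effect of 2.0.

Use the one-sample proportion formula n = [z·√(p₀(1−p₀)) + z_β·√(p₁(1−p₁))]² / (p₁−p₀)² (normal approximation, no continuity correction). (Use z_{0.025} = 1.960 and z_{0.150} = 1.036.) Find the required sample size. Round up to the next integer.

n = 123

n = [z_{α/2}·√(p₀q₀) + z_β·√(p₁q₁)]² / (p₁ − p₀)²
  = [1.960·√(0.71·0.29) + 1.036·√(0.53·0.47)]² / (-0.18)²
  = [1.960·0.4538 + 1.036·0.4991]² / 0.0324
  = [1.4064]² / 0.0324
  = 61.05
Design effect: 2.0 × 61.05 = 122.10.
Round up → n = 123.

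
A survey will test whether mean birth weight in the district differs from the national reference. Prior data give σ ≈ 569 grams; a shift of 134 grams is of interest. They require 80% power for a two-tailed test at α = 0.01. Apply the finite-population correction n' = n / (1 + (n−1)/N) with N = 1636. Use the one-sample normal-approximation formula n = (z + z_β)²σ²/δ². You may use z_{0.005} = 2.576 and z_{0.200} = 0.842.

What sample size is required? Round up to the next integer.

n = (z_{α/2} + z_β)² · σ² / δ²
  = (2.576 + 0.842)² · 569² / 134²
  = 11.6827 · 323761 / 17956
  = 210.65
Finite-population correction (N = 1636): 210.65 / (1 + (210.65 − 1)/1636) = 186.72.
Round up → n = 187.

n = 187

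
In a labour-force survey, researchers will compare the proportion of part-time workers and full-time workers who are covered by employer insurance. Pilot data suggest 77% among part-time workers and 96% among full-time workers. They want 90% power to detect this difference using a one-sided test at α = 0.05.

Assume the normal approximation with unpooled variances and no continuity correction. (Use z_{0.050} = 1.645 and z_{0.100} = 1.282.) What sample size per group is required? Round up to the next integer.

n = (z_α + z_β)² · [p₁(1−p₁) + p₂(1−p₂)] / (p₁ − p₂)²
  = (1.645 + 1.282)² · (0.77·0.23 + 0.96·0.04) / (-0.19)²
  = (2.927)² · (0.1771 + 0.0384) / 0.0361
  = 8.5673 · 0.2155 / 0.0361
  = 51.14
Round up → n = 52 per group.

n = 52 per group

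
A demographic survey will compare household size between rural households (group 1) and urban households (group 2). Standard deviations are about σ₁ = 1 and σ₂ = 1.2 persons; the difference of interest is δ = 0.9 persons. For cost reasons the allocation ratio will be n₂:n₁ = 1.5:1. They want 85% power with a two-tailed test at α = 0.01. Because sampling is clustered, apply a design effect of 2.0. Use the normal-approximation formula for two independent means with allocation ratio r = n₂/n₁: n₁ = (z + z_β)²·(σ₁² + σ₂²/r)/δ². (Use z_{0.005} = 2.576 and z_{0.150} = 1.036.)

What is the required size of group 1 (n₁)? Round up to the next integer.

n₁ = 64

n₁ = (z_{α/2} + z_β)² · (σ₁² + σ₂²/r) / δ²
   = (2.576 + 1.036)² · (1² + 1.2²/1.5) / 0.9²
   = 13.0465 · (1 + 0.96) / 0.81
   = 13.0465 · 1.96 / 0.81
   = 31.57
Design effect: 2.0 × 31.57 = 63.14.
Round up → n₁ = 64; n₂ = r·n₁ = 1.5 × 64 = 96.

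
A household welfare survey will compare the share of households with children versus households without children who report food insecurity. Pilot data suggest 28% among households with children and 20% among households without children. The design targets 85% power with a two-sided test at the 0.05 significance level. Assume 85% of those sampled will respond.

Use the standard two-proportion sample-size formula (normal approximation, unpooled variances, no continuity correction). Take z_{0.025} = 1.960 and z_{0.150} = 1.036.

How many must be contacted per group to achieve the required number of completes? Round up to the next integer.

n = 597 per group

n = (z_{α/2} + z_β)² · [p₁(1−p₁) + p₂(1−p₂)] / (p₁ − p₂)²
  = (1.960 + 1.036)² · (0.28·0.72 + 0.20·0.80) / (0.08)²
  = (2.996)² · (0.2016 + 0.1600) / 0.0064
  = 8.9760 · 0.3616 / 0.0064
  = 507.14
Adjust for 85% response: 507.14 / 0.85 = 596.64.
Round up → n = 597 per group.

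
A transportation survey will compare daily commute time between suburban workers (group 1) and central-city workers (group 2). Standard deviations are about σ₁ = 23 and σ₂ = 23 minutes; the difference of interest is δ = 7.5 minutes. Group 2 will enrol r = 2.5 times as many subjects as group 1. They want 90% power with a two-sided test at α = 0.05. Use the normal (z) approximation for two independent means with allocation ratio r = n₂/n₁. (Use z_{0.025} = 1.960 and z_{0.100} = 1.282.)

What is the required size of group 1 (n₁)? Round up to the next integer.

n₁ = (z_{α/2} + z_β)² · (σ₁² + σ₂²/r) / δ²
   = (1.960 + 1.282)² · (23² + 23²/2.5) / 7.5²
   = 10.5106 · (529 + 211.6) / 56.25
   = 10.5106 · 740.6 / 56.25
   = 138.38
Round up → n₁ = 139; n₂ = r·n₁ = 2.5 × 139 = 348.

n₁ = 139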